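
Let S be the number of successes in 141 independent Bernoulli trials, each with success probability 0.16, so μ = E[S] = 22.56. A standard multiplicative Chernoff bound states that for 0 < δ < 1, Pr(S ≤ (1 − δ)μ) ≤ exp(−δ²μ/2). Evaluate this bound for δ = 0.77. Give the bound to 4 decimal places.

0.0012

Exponent = δ²μ/2 = 0.77²·22.56/2 = 6.6879.
Bound = exp(−6.6879) = 0.00125.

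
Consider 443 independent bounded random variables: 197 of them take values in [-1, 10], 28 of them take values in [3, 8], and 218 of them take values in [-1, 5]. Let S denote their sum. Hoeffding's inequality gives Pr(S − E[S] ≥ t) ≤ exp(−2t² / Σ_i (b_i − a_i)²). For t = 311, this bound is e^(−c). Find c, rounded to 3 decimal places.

5.973

Σ(b_i − a_i)² = 197·11² + 28·5² + 218·6² = 32385.
c = 2t² / 32385 = 2·311² / 32385 = 5.9732.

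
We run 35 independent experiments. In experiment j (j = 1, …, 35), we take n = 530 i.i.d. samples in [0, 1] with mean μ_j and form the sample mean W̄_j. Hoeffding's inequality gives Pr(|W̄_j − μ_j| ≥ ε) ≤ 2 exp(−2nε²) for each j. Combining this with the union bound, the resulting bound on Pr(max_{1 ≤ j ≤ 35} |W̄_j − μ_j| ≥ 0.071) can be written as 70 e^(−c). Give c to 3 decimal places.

5.343

Union bound over the 35 events: Pr(max_{1 ≤ j ≤ 35} |W̄_j − μ_j| ≥ 0.071) ≤ 35·2·exp(−2nε²) = 70 exp(−2·530·0.071²).
So c = 2·530·0.071² = 5.3435.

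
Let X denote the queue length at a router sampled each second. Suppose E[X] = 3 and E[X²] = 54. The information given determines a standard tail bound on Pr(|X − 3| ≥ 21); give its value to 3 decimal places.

The first two moments determine the variance, so Chebyshev's inequality is the sharpest standard bound available.
Var(X) = E[X²] − (E[X])² = 54 − 9 = 45.
Chebyshev's inequality: Pr(|X − μ| ≥ t) ≤ Var(X)/t² = 45/441 = 0.1020.

0.102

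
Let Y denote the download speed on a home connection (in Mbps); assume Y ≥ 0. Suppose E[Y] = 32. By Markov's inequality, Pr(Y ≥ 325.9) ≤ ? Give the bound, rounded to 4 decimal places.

Markov's inequality: for a non-negative random variable, Pr(Y ≥ a) ≤ E[Y]/a.
Here E[Y] = 32 and a = 325.9, so the bound is 32/325.9 = 0.0982.

0.0982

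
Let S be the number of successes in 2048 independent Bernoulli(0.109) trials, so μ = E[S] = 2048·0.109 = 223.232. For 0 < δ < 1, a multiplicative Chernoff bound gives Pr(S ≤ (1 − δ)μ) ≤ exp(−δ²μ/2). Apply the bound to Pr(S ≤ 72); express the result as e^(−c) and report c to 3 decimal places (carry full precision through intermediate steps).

Write 72 = (1 − δ)μ, so δ = 1 − 72/223.232 = 0.6774656…
Then the exponent is δ²μ/2 = (μ − 72)²/(2μ) = 51.227239.

51.227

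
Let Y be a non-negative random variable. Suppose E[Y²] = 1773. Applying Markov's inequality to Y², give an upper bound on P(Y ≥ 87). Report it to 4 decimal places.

Since Y ≥ 0, the event {Y ≥ 87} is the same as {Y² ≥ 7569}.
Markov's inequality applied to Y² gives P(Y² ≥ 7569) ≤ E[Y²]/7569 = 1773/7569 = 0.2342.

0.2342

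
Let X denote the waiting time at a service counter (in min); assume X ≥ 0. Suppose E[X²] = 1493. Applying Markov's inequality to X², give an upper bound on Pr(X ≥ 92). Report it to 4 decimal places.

0.1764

Since X ≥ 0, the event {X ≥ 92} is the same as {X² ≥ 8464}.
Markov's inequality applied to X² gives Pr(X² ≥ 8464) ≤ E[X²]/8464 = 1493/8464 = 0.1764.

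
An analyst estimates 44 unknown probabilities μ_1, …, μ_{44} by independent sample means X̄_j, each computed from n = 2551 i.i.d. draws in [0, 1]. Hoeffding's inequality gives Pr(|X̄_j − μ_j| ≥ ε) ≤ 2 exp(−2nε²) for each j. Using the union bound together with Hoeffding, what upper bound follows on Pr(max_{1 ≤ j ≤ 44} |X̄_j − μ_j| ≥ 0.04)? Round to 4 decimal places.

0.0251

Per-experiment Hoeffding bound: 2·exp(−2·2551·0.04²) = 2·exp(−8.16320) = 0.0005699.
Union bound over 44 events: 44·0.0005699 = 0.02508.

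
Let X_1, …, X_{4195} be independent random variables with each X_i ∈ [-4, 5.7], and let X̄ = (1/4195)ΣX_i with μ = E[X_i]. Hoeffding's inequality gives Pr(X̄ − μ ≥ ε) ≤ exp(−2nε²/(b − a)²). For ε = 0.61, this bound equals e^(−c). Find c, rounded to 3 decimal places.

33.180

c = 2nε²/(b − a)² = 2·4195·0.61² / 9.7² = 33.1801.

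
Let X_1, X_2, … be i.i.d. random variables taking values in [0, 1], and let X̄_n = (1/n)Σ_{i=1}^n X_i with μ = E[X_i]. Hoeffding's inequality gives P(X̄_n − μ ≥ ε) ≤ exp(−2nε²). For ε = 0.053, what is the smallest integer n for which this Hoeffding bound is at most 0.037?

587

Require exp(−2nε²) ≤ 0.037, i.e. 2nε² ≥ ln(1/0.037) = 3.296837.
So n ≥ 3.296837 / (2·0.053²) = 586.835.
The smallest integer n is 587.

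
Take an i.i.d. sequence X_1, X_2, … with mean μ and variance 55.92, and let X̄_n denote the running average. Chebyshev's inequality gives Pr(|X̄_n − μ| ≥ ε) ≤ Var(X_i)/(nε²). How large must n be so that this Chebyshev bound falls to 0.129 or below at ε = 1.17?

317

Require 55.92/(n·1.17²) ≤ 0.129, i.e. n ≥ 55.92/(0.129·1.17²) = 316.669.
The smallest integer n is 317.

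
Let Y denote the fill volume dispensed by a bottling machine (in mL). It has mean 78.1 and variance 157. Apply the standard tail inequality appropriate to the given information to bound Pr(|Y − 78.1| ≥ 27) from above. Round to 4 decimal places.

Mean and variance are known, so Chebyshev's inequality applies.
Chebyshev: Pr(|Y − μ| ≥ t) ≤ Var(Y)/t².
Bound = 157 / 729 = 0.2154.

0.2154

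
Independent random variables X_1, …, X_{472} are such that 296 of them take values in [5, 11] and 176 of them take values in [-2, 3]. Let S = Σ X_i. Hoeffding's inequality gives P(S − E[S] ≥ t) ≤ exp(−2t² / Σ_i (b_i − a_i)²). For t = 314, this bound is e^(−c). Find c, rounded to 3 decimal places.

Σ(b_i − a_i)² = 296·6² + 176·5² = 15056.
c = 2t² / 15056 = 2·314² / 15056 = 13.0972.

13.097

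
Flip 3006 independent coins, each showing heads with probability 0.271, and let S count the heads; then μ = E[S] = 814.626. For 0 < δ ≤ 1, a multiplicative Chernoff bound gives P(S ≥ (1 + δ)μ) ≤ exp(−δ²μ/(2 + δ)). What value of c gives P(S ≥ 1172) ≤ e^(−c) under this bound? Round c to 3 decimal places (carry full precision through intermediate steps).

Write 1172 = (1 + δ)μ, so δ = 1172/814.626 − 1 = 0.438697…
Then the exponent is δ²μ/(2 + δ) = (1172 − μ)² / (μ·(2 + δ)) = 64.287982.

64.288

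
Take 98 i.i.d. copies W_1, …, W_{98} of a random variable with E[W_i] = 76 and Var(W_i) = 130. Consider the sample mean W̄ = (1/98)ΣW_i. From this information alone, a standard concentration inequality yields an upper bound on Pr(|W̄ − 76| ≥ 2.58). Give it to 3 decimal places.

0.199

With mean and variance of each term known, Chebyshev's inequality bounds the deviation of the sum (or sample mean).
Var(W̄) = Var(W_i)/n = 130/98 = 1.3265.
Chebyshev: Pr(|W̄ − 76| ≥ 2.58) ≤ Var(W̄)/(2.58)² = 130/(98·2.58²) = 0.1993.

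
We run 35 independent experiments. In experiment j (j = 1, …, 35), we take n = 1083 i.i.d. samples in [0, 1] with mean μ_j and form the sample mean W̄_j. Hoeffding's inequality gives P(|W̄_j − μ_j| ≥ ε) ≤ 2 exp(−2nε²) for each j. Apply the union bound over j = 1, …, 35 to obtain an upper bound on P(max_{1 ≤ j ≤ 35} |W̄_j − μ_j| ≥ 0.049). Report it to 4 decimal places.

0.3859

Per-experiment Hoeffding bound: 2·exp(−2·1083·0.049²) = 2·exp(−5.20057) = 0.011027.
Union bound over 35 events: 35·0.011027 = 0.38594.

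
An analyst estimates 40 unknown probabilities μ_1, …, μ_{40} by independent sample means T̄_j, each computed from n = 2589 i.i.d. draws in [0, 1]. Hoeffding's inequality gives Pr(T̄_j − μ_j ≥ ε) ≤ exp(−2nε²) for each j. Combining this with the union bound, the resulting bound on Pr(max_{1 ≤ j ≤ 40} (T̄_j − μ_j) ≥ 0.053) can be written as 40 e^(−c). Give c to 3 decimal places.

14.545

Union bound over the 40 events: Pr(max_{1 ≤ j ≤ 40} (T̄_j − μ_j) ≥ 0.053) ≤ 40·exp(−2nε²) = 40 exp(−2·2589·0.053²).
So c = 2·2589·0.053² = 14.5450.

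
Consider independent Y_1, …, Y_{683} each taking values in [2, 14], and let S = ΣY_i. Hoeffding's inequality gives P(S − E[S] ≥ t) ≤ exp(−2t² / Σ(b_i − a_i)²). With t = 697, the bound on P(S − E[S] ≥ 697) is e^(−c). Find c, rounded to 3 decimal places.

9.879

Σ(b_i − a_i)² = 683·(12)² = 98352.
c = 2t²/98352 = 2·697²/98352 = 9.8790.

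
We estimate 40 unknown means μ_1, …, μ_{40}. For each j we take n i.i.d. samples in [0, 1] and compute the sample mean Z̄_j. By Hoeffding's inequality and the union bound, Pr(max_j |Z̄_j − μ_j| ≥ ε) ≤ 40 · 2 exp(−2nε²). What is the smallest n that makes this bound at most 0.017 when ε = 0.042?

Need 2·40·exp(−2nε²) ≤ 0.017, i.e. exp(−2nε²) ≤ 0.017/80.
So 2nε² ≥ ln(80/0.017) = 8.456569.
Hence n ≥ 8.456569/(2·0.042²) = 2396.987.
The smallest integer n is 2397.

2397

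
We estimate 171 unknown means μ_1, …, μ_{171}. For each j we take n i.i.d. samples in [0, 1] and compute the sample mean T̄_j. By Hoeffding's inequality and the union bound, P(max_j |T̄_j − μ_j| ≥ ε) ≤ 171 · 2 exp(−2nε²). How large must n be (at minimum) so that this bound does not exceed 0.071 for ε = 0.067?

Need 2·171·exp(−2nε²) ≤ 0.071, i.e. exp(−2nε²) ≤ 0.071/342.
So 2nε² ≥ ln(342/0.071) = 8.479886.
Hence n ≥ 8.479886/(2·0.067²) = 944.518.
The smallest integer n is 945.

945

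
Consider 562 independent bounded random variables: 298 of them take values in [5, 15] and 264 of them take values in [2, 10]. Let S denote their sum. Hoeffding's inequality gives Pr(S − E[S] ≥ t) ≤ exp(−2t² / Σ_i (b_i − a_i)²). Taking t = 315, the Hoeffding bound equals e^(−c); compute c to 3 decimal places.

Σ(b_i − a_i)² = 298·10² + 264·8² = 46696.
c = 2t² / 46696 = 2·315² / 46696 = 4.2498.

4.250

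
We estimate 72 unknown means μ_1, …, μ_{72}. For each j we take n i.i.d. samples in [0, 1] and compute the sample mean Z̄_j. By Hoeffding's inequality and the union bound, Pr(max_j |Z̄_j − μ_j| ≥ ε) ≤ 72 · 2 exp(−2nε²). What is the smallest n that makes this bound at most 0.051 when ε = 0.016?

15520

Need 2·72·exp(−2nε²) ≤ 0.051, i.e. exp(−2nε²) ≤ 0.051/144.
So 2nε² ≥ ln(144/0.051) = 7.945743.
Hence n ≥ 7.945743/(2·0.016²) = 15519.029.
The smallest integer n is 15520.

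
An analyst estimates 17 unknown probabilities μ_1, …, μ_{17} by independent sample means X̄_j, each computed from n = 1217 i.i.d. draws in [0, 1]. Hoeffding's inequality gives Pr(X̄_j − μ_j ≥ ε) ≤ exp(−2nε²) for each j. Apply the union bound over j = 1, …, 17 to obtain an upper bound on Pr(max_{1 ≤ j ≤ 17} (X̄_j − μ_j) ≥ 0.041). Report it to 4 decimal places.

0.2841

Per-experiment Hoeffding bound: exp(−2·1217·0.041²) = exp(−4.09155) = 0.016713.
Union bound over 17 events: 17·0.016713 = 0.28413.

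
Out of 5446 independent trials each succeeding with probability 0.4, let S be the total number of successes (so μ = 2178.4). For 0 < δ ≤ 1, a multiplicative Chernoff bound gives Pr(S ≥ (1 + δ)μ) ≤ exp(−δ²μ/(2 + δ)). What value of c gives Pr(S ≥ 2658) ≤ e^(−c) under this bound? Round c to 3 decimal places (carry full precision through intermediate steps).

Write 2658 = (1 + δ)μ, so δ = 2658/2178.4 − 1 = 0.2201616…
Then the exponent is δ²μ/(2 + δ) = (2658 − μ)² / (μ·(2 + δ)) = 47.559375.

47.559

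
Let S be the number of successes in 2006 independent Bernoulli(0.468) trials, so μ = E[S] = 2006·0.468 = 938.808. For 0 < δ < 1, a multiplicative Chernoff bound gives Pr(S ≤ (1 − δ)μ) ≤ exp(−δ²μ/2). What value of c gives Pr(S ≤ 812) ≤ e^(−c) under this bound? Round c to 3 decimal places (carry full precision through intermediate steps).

Write 812 = (1 − δ)μ, so δ = 1 − 812/938.808 = 0.1350734…
Then the exponent is δ²μ/2 = (μ − 812)²/(2μ) = 8.564195.

8.564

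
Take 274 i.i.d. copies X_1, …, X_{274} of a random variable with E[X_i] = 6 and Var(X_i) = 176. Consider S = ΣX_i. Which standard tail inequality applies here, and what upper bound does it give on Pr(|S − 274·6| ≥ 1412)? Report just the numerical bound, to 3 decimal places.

With mean and variance of each term known, Chebyshev's inequality bounds the deviation of the sum (or sample mean).
Var(S) = n·Var(X_i) = 274·176 = 48224.
Chebyshev: Pr(|S − 274·6| ≥ 1412) ≤ Var(S)/1412² = 48224/1993744 = 0.0242.

0.024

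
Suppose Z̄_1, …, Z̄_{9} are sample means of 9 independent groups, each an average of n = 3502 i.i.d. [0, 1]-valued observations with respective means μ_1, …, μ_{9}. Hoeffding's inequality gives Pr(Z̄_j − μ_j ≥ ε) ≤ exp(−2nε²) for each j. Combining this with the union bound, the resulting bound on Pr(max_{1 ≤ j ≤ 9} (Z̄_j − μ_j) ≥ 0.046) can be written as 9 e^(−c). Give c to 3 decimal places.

14.820

Union bound over the 9 events: Pr(max_{1 ≤ j ≤ 9} (Z̄_j − μ_j) ≥ 0.046) ≤ 9·exp(−2nε²) = 9 exp(−2·3502·0.046²).
So c = 2·3502·0.046² = 14.8205.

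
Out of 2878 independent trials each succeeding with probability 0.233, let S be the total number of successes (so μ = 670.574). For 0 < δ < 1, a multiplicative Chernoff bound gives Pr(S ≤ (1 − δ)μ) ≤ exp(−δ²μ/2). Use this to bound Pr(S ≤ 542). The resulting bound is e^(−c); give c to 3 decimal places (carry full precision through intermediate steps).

12.326

Write 542 = (1 − δ)μ, so δ = 1 − 542/670.574 = 0.1917372…
Then the exponent is δ²μ/2 = (μ − 542)²/(2μ) = 12.326211.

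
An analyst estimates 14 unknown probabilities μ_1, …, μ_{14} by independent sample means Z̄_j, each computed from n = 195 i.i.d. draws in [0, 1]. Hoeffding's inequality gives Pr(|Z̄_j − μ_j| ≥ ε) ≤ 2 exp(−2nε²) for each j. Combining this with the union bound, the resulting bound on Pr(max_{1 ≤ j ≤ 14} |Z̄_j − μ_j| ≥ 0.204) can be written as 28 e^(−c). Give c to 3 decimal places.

16.230

Union bound over the 14 events: Pr(max_{1 ≤ j ≤ 14} |Z̄_j − μ_j| ≥ 0.204) ≤ 14·2·exp(−2nε²) = 28 exp(−2·195·0.204²).
So c = 2·195·0.204² = 16.2302.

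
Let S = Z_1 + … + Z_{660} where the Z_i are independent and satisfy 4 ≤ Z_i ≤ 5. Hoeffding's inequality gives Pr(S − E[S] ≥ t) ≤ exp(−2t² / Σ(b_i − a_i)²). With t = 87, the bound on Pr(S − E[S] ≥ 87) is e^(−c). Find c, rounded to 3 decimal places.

22.936

Σ(b_i − a_i)² = 660·(1)² = 660.
c = 2t²/660 = 2·87²/660 = 22.9364.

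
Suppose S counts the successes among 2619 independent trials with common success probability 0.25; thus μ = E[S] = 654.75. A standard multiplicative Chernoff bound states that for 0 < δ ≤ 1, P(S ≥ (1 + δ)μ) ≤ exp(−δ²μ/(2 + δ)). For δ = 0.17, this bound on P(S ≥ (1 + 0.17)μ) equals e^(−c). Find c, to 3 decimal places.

8.720

c = δ²μ/(2 + δ) = 0.17²·654.75/(2 + 0.17) = 8.7199.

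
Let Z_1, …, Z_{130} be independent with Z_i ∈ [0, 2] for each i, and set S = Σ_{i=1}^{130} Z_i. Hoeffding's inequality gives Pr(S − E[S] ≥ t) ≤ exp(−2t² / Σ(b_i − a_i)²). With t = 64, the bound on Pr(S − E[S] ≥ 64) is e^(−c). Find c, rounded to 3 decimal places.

15.754

Σ(b_i − a_i)² = 130·(2)² = 520.
c = 2t²/520 = 2·64²/520 = 15.7538.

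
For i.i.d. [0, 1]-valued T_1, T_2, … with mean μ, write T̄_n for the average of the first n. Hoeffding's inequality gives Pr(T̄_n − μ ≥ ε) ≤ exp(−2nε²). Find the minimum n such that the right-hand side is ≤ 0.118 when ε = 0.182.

33

Require exp(−2nε²) ≤ 0.118, i.e. 2nε² ≥ ln(1/0.118) = 2.137071.
So n ≥ 2.137071 / (2·0.182²) = 32.259.
The smallest integer n is 33.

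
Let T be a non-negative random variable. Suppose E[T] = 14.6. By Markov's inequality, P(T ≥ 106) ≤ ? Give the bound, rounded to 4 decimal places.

Markov's inequality: for a non-negative random variable, P(T ≥ a) ≤ E[T]/a.
Here E[T] = 14.6 and a = 106, so the bound is 14.6/106 = 0.1377.

0.1377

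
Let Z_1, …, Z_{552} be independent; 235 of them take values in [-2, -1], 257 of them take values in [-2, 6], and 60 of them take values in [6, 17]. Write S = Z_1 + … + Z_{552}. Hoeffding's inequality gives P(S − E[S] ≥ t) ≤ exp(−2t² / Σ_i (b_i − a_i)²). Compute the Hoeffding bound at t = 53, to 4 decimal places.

0.7909

Σ(b_i − a_i)² = 235·1² + 257·8² + 60·11² = 23943.
Exponent = 2·53² / 23943 = 0.23464.
Bound = exp(−0.23464) = 0.79086.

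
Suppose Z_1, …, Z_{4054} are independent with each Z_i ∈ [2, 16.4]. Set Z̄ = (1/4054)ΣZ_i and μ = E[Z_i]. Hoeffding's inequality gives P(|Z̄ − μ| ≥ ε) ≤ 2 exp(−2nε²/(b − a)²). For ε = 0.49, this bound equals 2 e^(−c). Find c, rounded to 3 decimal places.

9.388

c = 2nε²/(b − a)² = 2·4054·0.49² / 14.4² = 9.3882.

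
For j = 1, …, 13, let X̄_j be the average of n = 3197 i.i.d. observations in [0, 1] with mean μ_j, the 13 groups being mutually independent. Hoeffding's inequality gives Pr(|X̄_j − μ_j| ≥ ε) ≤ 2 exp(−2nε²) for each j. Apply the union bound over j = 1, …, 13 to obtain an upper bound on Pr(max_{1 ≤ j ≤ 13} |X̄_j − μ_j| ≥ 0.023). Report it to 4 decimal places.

Per-experiment Hoeffding bound: 2·exp(−2·3197·0.023²) = 2·exp(−3.38243) = 0.06793.
Union bound over 13 events: 13·0.06793 = 0.88309.

0.8831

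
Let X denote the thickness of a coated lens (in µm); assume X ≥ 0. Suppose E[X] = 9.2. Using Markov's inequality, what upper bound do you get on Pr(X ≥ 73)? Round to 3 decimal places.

Markov's inequality: for a non-negative random variable, Pr(X ≥ a) ≤ E[X]/a.
Here E[X] = 9.2 and a = 73, so the bound is 9.2/73 = 0.1260.

0.126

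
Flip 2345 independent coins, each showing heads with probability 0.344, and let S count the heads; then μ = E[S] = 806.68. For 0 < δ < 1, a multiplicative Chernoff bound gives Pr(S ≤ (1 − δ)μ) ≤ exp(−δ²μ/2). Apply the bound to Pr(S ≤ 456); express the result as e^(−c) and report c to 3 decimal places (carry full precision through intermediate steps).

76.224

Write 456 = (1 − δ)μ, so δ = 1 − 456/806.68 = 0.4347201…
Then the exponent is δ²μ/2 = (μ − 456)²/(2μ) = 76.223820.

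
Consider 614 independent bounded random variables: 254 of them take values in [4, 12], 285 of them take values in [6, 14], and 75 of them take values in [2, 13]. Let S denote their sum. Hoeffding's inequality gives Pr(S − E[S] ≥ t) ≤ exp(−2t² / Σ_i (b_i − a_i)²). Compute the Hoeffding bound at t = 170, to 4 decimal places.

Σ(b_i − a_i)² = 254·8² + 285·8² + 75·11² = 43571.
Exponent = 2·170² / 43571 = 1.32657.
Bound = exp(−1.32657) = 0.26539.

0.2654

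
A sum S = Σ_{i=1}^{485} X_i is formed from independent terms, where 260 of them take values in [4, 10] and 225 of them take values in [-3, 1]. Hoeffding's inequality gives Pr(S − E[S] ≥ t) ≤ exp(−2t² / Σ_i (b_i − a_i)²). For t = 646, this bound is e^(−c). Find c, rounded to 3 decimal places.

64.401

Σ(b_i − a_i)² = 260·6² + 225·4² = 12960.
c = 2t² / 12960 = 2·646² / 12960 = 64.4006.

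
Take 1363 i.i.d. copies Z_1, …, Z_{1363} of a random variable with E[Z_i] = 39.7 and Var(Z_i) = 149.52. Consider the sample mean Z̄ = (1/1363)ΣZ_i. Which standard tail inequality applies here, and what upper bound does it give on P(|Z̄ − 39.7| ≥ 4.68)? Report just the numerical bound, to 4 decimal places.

0.0050

With mean and variance of each term known, Chebyshev's inequality bounds the deviation of the sum (or sample mean).
Var(Z̄) = Var(Z_i)/n = 149.52/1363 = 0.1097.
Chebyshev: P(|Z̄ − 39.7| ≥ 4.68) ≤ Var(Z̄)/(4.68)² = 149.52/(1363·4.68²) = 0.0050.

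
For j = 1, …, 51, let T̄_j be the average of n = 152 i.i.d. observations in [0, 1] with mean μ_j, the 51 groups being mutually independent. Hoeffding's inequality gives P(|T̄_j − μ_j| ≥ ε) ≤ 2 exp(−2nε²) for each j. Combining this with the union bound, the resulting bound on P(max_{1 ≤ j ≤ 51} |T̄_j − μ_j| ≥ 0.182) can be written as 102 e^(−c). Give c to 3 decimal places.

10.070

Union bound over the 51 events: P(max_{1 ≤ j ≤ 51} |T̄_j − μ_j| ≥ 0.182) ≤ 51·2·exp(−2nε²) = 102 exp(−2·152·0.182²).
So c = 2·152·0.182² = 10.0697.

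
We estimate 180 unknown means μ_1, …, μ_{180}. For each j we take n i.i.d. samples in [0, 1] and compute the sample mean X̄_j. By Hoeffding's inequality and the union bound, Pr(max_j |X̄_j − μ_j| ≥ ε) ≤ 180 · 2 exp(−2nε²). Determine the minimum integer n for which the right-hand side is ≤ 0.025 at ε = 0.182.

145

Need 2·180·exp(−2nε²) ≤ 0.025, i.e. exp(−2nε²) ≤ 0.025/360.
So 2nε² ≥ ln(360/0.025) = 9.574983.
Hence n ≥ 9.574983/(2·0.182²) = 144.532.
The smallest integer n is 145.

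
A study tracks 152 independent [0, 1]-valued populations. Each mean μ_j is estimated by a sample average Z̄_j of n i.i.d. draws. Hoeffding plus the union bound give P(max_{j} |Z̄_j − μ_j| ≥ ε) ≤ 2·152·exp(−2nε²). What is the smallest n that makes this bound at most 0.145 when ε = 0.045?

1889

Need 2·152·exp(−2nε²) ≤ 0.145, i.e. exp(−2nε²) ≤ 0.145/304.
So 2nε² ≥ ln(304/0.145) = 7.648049.
Hence n ≥ 7.648049/(2·0.045²) = 1888.407.
The smallest integer n is 1889.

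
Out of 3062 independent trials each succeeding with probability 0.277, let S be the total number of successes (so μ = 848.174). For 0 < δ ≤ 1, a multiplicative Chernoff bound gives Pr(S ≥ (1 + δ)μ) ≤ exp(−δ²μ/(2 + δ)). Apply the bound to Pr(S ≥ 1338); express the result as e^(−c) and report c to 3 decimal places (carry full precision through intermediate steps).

109.749

Write 1338 = (1 + δ)μ, so δ = 1338/848.174 − 1 = 0.5775065…
Then the exponent is δ²μ/(2 + δ) = (1338 − μ)² / (μ·(2 + δ)) = 109.748588.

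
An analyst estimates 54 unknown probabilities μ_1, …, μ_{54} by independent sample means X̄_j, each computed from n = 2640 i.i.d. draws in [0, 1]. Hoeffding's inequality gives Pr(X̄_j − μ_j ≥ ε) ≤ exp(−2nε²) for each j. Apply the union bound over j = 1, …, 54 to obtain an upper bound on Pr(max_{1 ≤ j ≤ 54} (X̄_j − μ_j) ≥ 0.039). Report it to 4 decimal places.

Per-experiment Hoeffding bound: exp(−2·2640·0.039²) = exp(−8.03088) = 0.00032526.
Union bound over 54 events: 54·0.00032526 = 0.01756.

0.0176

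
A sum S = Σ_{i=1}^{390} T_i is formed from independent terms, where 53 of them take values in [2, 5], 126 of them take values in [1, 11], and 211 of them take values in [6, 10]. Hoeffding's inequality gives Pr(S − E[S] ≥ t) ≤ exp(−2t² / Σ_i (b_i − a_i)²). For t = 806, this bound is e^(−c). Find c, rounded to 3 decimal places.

Σ(b_i − a_i)² = 53·3² + 126·10² + 211·4² = 16453.
c = 2t² / 16453 = 2·806² / 16453 = 78.9687.

78.969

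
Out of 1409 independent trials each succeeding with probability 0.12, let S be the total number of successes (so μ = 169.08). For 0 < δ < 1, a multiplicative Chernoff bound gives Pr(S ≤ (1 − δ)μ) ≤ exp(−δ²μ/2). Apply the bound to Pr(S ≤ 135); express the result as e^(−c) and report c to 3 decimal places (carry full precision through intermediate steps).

3.435

Write 135 = (1 − δ)μ, so δ = 1 − 135/169.08 = 0.2015614…
Then the exponent is δ²μ/2 = (μ − 135)²/(2μ) = 3.434606.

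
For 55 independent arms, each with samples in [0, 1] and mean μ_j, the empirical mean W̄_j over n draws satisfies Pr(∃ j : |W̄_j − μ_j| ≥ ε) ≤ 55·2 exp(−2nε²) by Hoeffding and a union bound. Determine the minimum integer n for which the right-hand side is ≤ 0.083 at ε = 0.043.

1945

Need 2·55·exp(−2nε²) ≤ 0.083, i.e. exp(−2nε²) ≤ 0.083/110.
So 2nε² ≥ ln(110/0.083) = 7.189395.
Hence n ≥ 7.189395/(2·0.043²) = 1944.131.
The smallest integer n is 1945.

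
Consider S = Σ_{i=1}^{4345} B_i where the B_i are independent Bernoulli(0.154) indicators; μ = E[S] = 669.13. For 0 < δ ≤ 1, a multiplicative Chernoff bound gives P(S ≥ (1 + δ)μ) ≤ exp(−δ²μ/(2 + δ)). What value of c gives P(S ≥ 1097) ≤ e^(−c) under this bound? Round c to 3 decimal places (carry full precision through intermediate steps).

Write 1097 = (1 + δ)μ, so δ = 1097/669.13 − 1 = 0.6394423…
Then the exponent is δ²μ/(2 + δ) = (1097 − μ)² / (μ·(2 + δ)) = 103.657566.

103.658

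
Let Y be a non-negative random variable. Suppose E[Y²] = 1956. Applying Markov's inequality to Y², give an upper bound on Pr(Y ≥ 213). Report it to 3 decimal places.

0.043

Since Y ≥ 0, the event {Y ≥ 213} is the same as {Y² ≥ 45369}.
Markov's inequality applied to Y² gives Pr(Y² ≥ 45369) ≤ E[Y²]/45369 = 1956/45369 = 0.0431.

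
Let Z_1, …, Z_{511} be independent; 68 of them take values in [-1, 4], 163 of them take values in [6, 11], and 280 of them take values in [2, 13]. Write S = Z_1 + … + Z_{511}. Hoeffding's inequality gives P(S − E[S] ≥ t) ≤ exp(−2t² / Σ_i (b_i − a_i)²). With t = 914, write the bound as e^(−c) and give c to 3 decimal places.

42.133

Σ(b_i − a_i)² = 68·5² + 163·5² + 280·11² = 39655.
c = 2t² / 39655 = 2·914² / 39655 = 42.1332.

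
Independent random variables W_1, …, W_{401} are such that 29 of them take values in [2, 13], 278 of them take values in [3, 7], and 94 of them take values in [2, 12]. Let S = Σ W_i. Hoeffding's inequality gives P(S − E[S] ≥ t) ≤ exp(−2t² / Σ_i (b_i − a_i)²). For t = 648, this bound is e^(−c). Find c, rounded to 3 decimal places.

48.384

Σ(b_i − a_i)² = 29·11² + 278·4² + 94·10² = 17357.
c = 2t² / 17357 = 2·648² / 17357 = 48.3844.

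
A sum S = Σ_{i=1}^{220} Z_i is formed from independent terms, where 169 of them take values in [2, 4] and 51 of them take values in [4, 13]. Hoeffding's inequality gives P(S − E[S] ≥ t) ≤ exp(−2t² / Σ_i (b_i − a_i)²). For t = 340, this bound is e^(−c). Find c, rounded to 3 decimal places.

Σ(b_i − a_i)² = 169·2² + 51·9² = 4807.
c = 2t² / 4807 = 2·340² / 4807 = 48.0965.

48.097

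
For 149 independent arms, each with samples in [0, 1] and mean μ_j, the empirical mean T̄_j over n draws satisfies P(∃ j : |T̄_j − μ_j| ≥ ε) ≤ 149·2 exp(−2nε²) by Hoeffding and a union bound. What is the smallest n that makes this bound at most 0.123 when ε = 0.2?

98

Need 2·149·exp(−2nε²) ≤ 0.123, i.e. exp(−2nε²) ≤ 0.123/298.
So 2nε² ≥ ln(298/0.123) = 7.792664.
Hence n ≥ 7.792664/(2·0.2²) = 97.408.
The smallest integer n is 98.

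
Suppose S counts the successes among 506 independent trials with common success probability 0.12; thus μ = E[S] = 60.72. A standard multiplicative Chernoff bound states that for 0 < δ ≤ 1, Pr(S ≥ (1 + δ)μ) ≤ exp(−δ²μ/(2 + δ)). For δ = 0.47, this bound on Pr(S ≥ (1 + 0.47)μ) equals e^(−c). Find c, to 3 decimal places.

5.430

c = δ²μ/(2 + δ) = 0.47²·60.72/(2 + 0.47) = 5.4304.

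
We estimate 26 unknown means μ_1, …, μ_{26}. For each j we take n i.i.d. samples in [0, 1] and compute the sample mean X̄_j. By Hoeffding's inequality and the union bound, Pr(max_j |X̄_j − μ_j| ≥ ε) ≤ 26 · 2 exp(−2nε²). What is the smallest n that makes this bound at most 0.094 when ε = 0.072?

Need 2·26·exp(−2nε²) ≤ 0.094, i.e. exp(−2nε²) ≤ 0.094/52.
So 2nε² ≥ ln(52/0.094) = 6.315704.
Hence n ≥ 6.315704/(2·0.072²) = 609.154.
The smallest integer n is 610.

610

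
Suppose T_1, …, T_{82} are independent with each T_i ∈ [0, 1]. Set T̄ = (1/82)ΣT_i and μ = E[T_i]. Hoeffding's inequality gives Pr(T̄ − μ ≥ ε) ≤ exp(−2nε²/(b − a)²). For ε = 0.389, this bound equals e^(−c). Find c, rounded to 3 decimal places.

24.817

c = 2nε²/(b − a)² = 2·82·0.389² / 1² = 24.8166.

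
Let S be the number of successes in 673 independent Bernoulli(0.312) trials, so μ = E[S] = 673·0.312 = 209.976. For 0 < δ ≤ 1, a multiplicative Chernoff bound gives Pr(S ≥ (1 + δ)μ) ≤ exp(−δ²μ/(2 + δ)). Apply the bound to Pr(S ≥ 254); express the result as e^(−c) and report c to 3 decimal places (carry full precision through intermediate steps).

4.177

Write 254 = (1 + δ)μ, so δ = 254/209.976 − 1 = 0.2096621…
Then the exponent is δ²μ/(2 + δ) = (254 − μ)² / (μ·(2 + δ)) = 4.177183.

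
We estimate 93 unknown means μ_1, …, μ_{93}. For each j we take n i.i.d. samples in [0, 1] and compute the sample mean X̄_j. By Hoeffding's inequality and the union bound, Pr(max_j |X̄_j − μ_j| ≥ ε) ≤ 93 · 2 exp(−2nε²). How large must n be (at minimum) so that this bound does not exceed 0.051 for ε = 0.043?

Need 2·93·exp(−2nε²) ≤ 0.051, i.e. exp(−2nε²) ≤ 0.051/186.
So 2nε² ≥ ln(186/0.051) = 8.201676.
Hence n ≥ 8.201676/(2·0.043²) = 2217.868.
The smallest integer n is 2218.

2218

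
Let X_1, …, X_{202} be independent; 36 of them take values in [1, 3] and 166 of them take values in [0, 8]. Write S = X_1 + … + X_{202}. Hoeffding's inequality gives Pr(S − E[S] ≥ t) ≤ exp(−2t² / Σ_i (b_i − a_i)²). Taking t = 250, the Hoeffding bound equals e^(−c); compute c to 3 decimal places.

Σ(b_i − a_i)² = 36·2² + 166·8² = 10768.
c = 2t² / 10768 = 2·250² / 10768 = 11.6085.

11.608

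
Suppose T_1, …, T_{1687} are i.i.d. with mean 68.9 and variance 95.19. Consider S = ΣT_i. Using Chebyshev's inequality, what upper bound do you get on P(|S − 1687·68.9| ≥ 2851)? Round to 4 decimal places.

0.0198

Var(S) = n·Var(T_i) = 1687·95.19 = 160585.53.
Chebyshev: P(|S − 1687·68.9| ≥ 2851) ≤ Var(S)/2851² = 160585.53/8128201 = 0.0198.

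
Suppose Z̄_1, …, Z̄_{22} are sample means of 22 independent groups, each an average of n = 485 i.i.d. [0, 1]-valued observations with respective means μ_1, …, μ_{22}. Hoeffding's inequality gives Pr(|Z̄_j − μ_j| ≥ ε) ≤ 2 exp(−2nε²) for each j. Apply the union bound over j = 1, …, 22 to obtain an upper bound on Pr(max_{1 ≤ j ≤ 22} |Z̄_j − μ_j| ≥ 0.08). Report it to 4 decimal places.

0.0886

Per-experiment Hoeffding bound: 2·exp(−2·485·0.08²) = 2·exp(−6.20800) = 0.0040265.
Union bound over 22 events: 22·0.0040265 = 0.08858.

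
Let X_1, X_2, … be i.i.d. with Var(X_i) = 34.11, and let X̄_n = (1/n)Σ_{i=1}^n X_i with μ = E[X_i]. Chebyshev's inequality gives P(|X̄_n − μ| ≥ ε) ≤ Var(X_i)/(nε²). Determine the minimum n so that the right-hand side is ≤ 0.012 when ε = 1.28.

1735

Require 34.11/(n·1.28²) ≤ 0.012, i.e. n ≥ 34.11/(0.012·1.28²) = 1734.924.
The smallest integer n is 1735.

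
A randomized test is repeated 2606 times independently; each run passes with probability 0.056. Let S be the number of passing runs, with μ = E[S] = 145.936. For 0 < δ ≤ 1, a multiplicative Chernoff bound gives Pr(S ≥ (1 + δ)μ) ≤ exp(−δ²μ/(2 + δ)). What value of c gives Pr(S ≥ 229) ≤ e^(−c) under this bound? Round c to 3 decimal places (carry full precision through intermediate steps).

18.402

Write 229 = (1 + δ)μ, so δ = 229/145.936 − 1 = 0.569181…
Then the exponent is δ²μ/(2 + δ) = (229 − μ)² / (μ·(2 + δ)) = 18.402149.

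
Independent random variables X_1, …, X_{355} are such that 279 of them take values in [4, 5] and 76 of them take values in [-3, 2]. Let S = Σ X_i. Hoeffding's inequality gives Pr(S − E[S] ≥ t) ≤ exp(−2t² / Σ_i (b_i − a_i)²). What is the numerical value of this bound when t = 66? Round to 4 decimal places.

Σ(b_i − a_i)² = 279·1² + 76·5² = 2179.
Exponent = 2·66² / 2179 = 3.99816.
Bound = exp(−3.99816) = 0.01835.

0.0183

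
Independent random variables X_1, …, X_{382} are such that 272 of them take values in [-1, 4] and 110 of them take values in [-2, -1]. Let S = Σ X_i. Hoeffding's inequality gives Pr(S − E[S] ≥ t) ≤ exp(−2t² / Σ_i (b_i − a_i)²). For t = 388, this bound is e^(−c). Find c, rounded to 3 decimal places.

43.573

Σ(b_i − a_i)² = 272·5² + 110·1² = 6910.
c = 2t² / 6910 = 2·388² / 6910 = 43.5728.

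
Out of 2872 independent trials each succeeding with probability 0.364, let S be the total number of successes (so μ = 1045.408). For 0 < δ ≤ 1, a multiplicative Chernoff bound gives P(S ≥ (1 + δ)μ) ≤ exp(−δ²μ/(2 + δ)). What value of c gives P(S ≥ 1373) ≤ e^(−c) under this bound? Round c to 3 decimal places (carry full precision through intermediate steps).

44.375

Write 1373 = (1 + δ)μ, so δ = 1373/1045.408 − 1 = 0.3133628…
Then the exponent is δ²μ/(2 + δ) = (1373 − μ)² / (μ·(2 + δ)) = 44.374861.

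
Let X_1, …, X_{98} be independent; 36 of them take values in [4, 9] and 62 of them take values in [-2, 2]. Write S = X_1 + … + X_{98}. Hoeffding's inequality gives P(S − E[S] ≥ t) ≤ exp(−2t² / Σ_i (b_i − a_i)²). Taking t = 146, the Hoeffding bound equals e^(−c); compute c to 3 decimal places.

22.533

Σ(b_i − a_i)² = 36·5² + 62·4² = 1892.
c = 2t² / 1892 = 2·146² / 1892 = 22.5328.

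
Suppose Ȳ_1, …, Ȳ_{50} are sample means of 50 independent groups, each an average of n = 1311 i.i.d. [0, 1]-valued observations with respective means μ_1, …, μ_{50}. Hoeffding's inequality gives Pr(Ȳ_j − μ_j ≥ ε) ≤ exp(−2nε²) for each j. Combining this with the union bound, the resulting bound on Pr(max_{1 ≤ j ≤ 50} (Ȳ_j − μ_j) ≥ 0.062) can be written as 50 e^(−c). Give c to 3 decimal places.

Union bound over the 50 events: Pr(max_{1 ≤ j ≤ 50} (Ȳ_j − μ_j) ≥ 0.062) ≤ 50·exp(−2nε²) = 50 exp(−2·1311·0.062²).
So c = 2·1311·0.062² = 10.0790.

10.079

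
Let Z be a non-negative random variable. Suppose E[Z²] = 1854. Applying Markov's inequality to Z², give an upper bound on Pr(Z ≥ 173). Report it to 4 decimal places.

0.0619

Since Z ≥ 0, the event {Z ≥ 173} is the same as {Z² ≥ 29929}.
Markov's inequality applied to Z² gives Pr(Z² ≥ 29929) ≤ E[Z²]/29929 = 1854/29929 = 0.0619.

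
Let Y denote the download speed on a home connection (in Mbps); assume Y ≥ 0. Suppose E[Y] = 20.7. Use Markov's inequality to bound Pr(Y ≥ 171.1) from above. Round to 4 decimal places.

0.1210

Markov's inequality: for a non-negative random variable, Pr(Y ≥ a) ≤ E[Y]/a.
Here E[Y] = 20.7 and a = 171.1, so the bound is 20.7/171.1 = 0.1210.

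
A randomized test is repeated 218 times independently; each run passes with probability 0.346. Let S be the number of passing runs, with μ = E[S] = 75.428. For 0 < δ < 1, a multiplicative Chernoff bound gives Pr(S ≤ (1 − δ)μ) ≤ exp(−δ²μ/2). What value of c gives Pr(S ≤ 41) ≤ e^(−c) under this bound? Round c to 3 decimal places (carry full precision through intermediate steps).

Write 41 = (1 − δ)μ, so δ = 1 − 41/75.428 = 0.4564353…
Then the exponent is δ²μ/2 = (μ − 41)²/(2μ) = 7.857077.

7.857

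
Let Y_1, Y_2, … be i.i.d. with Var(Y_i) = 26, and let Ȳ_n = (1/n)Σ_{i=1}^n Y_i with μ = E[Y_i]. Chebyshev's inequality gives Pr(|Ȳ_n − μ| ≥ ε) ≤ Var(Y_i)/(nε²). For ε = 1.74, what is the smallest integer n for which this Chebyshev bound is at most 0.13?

Require 26/(n·1.74²) ≤ 0.13, i.e. n ≥ 26/(0.13·1.74²) = 66.059.
The smallest integer n is 67.

67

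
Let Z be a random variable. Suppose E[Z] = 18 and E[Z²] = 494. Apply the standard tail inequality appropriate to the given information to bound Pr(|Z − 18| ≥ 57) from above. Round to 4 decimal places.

0.0523

The first two moments determine the variance, so Chebyshev's inequality is the sharpest standard bound available.
Var(Z) = E[Z²] − (E[Z])² = 494 − 324 = 170.
Chebyshev's inequality: Pr(|Z − μ| ≥ t) ≤ Var(Z)/t² = 170/3249 = 0.0523.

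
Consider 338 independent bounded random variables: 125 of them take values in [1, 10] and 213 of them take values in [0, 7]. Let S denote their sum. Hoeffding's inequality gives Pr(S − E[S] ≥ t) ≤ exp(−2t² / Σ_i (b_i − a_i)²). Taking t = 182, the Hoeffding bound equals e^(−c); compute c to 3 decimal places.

3.222

Σ(b_i − a_i)² = 125·9² + 213·7² = 20562.
c = 2t² / 20562 = 2·182² / 20562 = 3.2219.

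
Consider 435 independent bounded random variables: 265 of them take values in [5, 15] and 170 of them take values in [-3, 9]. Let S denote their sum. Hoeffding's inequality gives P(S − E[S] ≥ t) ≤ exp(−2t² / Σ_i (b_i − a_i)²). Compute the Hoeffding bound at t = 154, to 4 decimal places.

0.3944

Σ(b_i − a_i)² = 265·10² + 170·12² = 50980.
Exponent = 2·154² / 50980 = 0.93040.
Bound = exp(−0.93040) = 0.39439.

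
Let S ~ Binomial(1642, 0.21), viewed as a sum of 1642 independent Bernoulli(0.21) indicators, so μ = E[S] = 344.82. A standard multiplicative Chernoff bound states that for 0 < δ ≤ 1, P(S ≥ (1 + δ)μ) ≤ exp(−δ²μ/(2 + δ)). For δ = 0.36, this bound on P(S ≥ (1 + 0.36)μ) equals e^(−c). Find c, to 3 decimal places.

c = δ²μ/(2 + δ) = 0.36²·344.82/(2 + 0.36) = 18.9359.

18.936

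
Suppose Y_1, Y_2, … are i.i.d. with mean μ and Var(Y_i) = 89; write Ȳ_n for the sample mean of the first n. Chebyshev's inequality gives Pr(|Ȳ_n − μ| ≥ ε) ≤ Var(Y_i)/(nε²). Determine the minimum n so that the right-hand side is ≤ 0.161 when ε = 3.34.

Require 89/(n·3.34²) ≤ 0.161, i.e. n ≥ 89/(0.161·3.34²) = 49.553.
The smallest integer n is 50.

50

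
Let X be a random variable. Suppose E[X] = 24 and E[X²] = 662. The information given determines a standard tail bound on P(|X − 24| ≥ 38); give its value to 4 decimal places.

The first two moments determine the variance, so Chebyshev's inequality is the sharpest standard bound available.
Var(X) = E[X²] − (E[X])² = 662 − 576 = 86.
Chebyshev's inequality: P(|X − μ| ≥ t) ≤ Var(X)/t² = 86/1444 = 0.0596.

0.0596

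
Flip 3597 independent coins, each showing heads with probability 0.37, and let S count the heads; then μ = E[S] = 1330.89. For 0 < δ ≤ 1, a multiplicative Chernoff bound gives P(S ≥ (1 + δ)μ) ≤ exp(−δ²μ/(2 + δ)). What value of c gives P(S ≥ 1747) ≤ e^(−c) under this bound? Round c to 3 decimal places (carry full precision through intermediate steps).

Write 1747 = (1 + δ)μ, so δ = 1747/1330.89 − 1 = 0.3126554…
Then the exponent is δ²μ/(2 + δ) = (1747 − μ)² / (μ·(2 + δ)) = 56.255270.

56.255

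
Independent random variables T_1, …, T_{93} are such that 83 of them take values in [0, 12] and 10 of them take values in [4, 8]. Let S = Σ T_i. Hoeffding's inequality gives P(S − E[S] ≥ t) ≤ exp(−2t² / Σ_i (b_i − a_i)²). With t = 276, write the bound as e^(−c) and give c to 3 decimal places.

Σ(b_i − a_i)² = 83·12² + 10·4² = 12112.
c = 2t² / 12112 = 2·276² / 12112 = 12.5786.

12.579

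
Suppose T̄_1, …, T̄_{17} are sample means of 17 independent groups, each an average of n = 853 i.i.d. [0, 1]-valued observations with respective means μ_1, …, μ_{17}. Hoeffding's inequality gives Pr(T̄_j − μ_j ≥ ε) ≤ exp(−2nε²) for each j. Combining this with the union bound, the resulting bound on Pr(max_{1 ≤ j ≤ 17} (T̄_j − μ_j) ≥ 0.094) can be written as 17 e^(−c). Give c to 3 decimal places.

15.074

Union bound over the 17 events: Pr(max_{1 ≤ j ≤ 17} (T̄_j − μ_j) ≥ 0.094) ≤ 17·exp(−2nε²) = 17 exp(−2·853·0.094²).
So c = 2·853·0.094² = 15.0742.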